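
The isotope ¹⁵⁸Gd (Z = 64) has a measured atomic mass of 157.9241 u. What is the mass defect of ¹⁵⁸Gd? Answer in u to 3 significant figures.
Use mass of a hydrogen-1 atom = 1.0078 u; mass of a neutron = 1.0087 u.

1.39 u

The nucleus contains 64 protons and 158 − 64 = 94 neutrons.
Σm = 64·m(¹H) + 94·m_n = 64.4992 + 94.8178 = 159.3170 u
Δm = 159.3170 − 157.9241 = 1.3929 u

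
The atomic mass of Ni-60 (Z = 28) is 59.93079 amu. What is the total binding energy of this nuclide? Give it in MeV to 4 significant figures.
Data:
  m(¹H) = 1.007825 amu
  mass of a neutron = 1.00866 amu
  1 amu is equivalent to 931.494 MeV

Z = 28, so N = A − Z = 60 − 28 = 32.
Mass of separated nucleons = 28(1.007825) + 32(1.00866) = 28.219100 + 32.27712 = 60.496220 amu
Mass defect Δm = 60.496220 − 59.93079 = 0.565430 amu
Converting to energy: 0.565430 amu × 931.494 MeV/amu = 526.695 MeV

526.7 MeV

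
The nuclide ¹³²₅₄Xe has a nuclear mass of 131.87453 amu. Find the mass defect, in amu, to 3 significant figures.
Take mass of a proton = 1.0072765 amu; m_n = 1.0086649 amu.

The nucleus contains 54 protons and 132 − 54 = 78 neutrons.
Mass of separated nucleons = 54(1.0072765) + 78(1.0086649) = 54.3929310 + 78.6758622 = 133.0687932 amu
Mass defect Δm = 133.0687932 − 131.87453 = 1.1942632 amu

1.19 amu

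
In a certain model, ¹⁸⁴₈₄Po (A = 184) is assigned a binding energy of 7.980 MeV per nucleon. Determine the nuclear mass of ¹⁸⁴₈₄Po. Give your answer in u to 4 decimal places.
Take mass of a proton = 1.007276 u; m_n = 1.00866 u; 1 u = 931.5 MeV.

Total binding energy = 184 × 7.980 = 1468.320 MeV
Mass defect = 1468.320 MeV / (931.5 MeV/u) = 1.576296 u
Constituent mass = 84(1.007276) + 100(1.00866) = 185.477184 u
Nuclear mass = 185.477184 − 1.576296 = 183.900888 u ≈ 183.9009 u (to 4 decimal places)

183.9009 u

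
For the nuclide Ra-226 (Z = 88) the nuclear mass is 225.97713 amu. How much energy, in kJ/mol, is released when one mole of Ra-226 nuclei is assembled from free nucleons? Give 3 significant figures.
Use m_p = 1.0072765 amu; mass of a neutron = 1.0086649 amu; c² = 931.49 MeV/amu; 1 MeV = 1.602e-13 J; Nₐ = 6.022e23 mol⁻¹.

1.67e+11 kJ/mol

Z = 88, so N = A − Z = 226 − 88 = 138.
Σm = 88·m_p + 138·m_n = 88.6403320 + 139.1957562 = 227.8360882 amu
The mass defect is 227.8360882 − 225.97713 = 1.8589582 amu.
Binding energy = Δm·c² = 1.8589582 × 931.49 MeV/amu = 1731.60 MeV
Per nucleus in joules: 1731.60 MeV × 1.602e-13 J/MeV = 2.7740e-10 J
Per mole: 2.7740e-10 J × 6.022e23 mol⁻¹ = 1.6705e+14 J/mol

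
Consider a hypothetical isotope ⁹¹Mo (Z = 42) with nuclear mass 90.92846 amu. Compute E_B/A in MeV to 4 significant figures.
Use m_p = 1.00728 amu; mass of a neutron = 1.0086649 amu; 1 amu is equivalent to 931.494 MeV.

8.208 MeV/nucleon

The nucleus contains 42 protons and 91 − 42 = 49 neutrons.
Mass of separated nucleons = 42(1.00728) + 49(1.0086649) = 42.30576 + 49.4245801 = 91.7303401 amu
Δm = 91.7303401 − 90.92846 = 0.8018801 amu
Binding energy = Δm·c² = 0.8018801 × 931.494 MeV/amu = 746.947 MeV
BE/A = 746.947 MeV / 91 = 8.208 MeV/nucleon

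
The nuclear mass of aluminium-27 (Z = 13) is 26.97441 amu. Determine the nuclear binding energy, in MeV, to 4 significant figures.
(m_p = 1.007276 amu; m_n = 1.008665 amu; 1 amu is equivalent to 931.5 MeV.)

224.9 MeV

With 13 protons and 14 neutrons (A = 27):
Σm = 13·m_p + 14·m_n = 13.094588 + 14.121310 = 27.215898 amu
The mass defect is 27.215898 − 26.97441 = 0.241488 amu.
Binding energy = Δm·c² = 0.241488 × 931.5 MeV/amu = 224.946 MeV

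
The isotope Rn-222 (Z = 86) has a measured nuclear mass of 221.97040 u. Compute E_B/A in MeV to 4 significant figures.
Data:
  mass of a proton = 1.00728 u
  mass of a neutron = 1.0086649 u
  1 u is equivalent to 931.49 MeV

7.696 MeV/nucleon

Total constituent mass: 86 × 1.00728 + 136 × 1.0086649 = 223.8045064 u
Mass defect Δm = 223.8045064 − 221.97040 = 1.8341064 u
E_B = 1.8341064 × 931.49 = 1708.45 MeV
BE/A = 1708.45 MeV / 222 = 7.696 MeV/nucleon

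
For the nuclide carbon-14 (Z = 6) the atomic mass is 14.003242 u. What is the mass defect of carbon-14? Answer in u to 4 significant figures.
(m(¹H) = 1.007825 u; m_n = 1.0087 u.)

Total constituent mass: 6 × 1.007825 + 8 × 1.0087 = 14.116550 u
Δm = 14.116550 − 14.003242 = 0.113308 u

0.1133 u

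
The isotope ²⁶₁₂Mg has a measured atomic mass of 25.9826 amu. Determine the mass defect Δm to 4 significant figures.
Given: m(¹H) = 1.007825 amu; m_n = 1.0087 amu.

0.2331 amu

Total constituent mass: 12 × 1.007825 + 14 × 1.0087 = 26.215700 amu
Δm = 26.215700 − 25.9826 = 0.233100 amu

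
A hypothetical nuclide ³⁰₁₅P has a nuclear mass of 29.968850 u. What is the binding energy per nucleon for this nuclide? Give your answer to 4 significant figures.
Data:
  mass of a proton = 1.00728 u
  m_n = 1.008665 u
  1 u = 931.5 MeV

The nucleus contains 15 protons and 30 − 15 = 15 neutrons.
Mass of separated nucleons = 15(1.00728) + 15(1.008665) = 15.10920 + 15.129975 = 30.239175 u
Δm = 30.239175 − 29.968850 = 0.270325 u
E_B = 0.270325 × 931.5 = 251.808 MeV
BE/A = 251.808 MeV / 30 = 8.394 MeV/nucleon

8.394 MeV/nucleon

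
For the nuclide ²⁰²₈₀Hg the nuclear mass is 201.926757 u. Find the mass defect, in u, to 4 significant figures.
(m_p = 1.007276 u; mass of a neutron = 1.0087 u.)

1.717 u

The nucleus contains 80 protons and 202 − 80 = 122 neutrons.
Total constituent mass: 80 × 1.007276 + 122 × 1.0087 = 203.643480 u
Mass defect Δm = 203.643480 − 201.926757 = 1.716723 u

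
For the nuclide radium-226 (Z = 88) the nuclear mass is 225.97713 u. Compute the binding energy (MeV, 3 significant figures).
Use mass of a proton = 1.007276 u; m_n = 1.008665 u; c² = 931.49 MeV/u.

1730 MeV

Total constituent mass: 88 × 1.007276 + 138 × 1.008665 = 227.836058 u
Mass defect Δm = 227.836058 − 225.97713 = 1.858928 u
E_B = 1.858928 × 931.49 = 1731.57 MeV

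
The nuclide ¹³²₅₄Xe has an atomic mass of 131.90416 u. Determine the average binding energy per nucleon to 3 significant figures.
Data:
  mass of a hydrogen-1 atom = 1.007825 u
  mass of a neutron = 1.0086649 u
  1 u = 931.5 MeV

Mass of separated nucleons = 54(1.007825) + 78(1.0086649) = 54.422550 + 78.6758622 = 133.0984122 u
Δm = 133.0984122 − 131.90416 = 1.1942522 u
E_B = 1.1942522 × 931.5 = 1112.45 MeV
Dividing by A = 132 gives 8.428 MeV per nucleon.

8.43 MeV/nucleon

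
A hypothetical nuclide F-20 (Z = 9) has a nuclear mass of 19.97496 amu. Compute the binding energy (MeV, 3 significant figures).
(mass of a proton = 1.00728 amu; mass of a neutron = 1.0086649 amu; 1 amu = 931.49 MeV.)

The nucleus contains 9 protons and 20 − 9 = 11 neutrons.
Total constituent mass: 9 × 1.00728 + 11 × 1.0086649 = 20.1608339 amu
The mass defect is 20.1608339 − 19.97496 = 0.1858739 amu.
E_B = 0.1858739 × 931.49 = 173.140 MeV

173 MeV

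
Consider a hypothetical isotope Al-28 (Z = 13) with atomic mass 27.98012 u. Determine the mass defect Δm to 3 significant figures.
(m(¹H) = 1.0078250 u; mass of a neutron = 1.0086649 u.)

Total constituent mass: 13 × 1.0078250 + 15 × 1.0086649 = 28.2316985 u
Δm = 28.2316985 − 27.98012 = 0.2515785 u

0.252 u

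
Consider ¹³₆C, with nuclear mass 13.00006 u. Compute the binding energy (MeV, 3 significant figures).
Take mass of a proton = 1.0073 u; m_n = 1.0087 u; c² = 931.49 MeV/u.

Mass of separated nucleons = 6(1.0073) + 7(1.0087) = 6.0438 + 7.0609 = 13.1047 u
The mass defect is 13.1047 − 13.00006 = 0.10464 u.
Binding energy = Δm·c² = 0.10464 × 931.49 MeV/u = 97.4711 MeV

97.5 MeV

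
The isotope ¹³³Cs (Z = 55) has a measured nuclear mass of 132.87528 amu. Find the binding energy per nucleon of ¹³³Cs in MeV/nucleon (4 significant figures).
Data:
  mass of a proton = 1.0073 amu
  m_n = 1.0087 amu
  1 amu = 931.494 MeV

8.438 MeV/nucleon

Total constituent mass: 55 × 1.0073 + 78 × 1.0087 = 134.0801 amu
Mass defect Δm = 134.0801 − 132.87528 = 1.20482 amu
Converting to energy: 1.20482 amu × 931.494 MeV/amu = 1122.28 MeV
BE/A = 1122.28 MeV / 133 = 8.438 MeV/nucleon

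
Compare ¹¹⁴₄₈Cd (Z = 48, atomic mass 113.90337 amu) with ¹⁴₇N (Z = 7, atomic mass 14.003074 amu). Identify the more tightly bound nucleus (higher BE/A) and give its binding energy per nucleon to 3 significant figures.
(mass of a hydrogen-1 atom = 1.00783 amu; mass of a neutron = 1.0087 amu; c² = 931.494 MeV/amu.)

¹¹⁴₄₈Cd; 8.55 MeV/nucleon

¹¹⁴₄₈Cd: Σm = 48(1.00783) + 66(1.0087) = 114.95004 amu; Δm = 1.04667 amu; E_B = 974.97 MeV; E_B/A = 8.552 MeV
¹⁴₇N: Σm = 7(1.00783) + 7(1.0087) = 14.11571 amu; Δm = 0.112636 amu; E_B = 104.92 MeV; E_B/A = 7.494 MeV
¹¹⁴₄₈Cd has the higher binding energy per nucleon, so it is the more tightly bound nucleus.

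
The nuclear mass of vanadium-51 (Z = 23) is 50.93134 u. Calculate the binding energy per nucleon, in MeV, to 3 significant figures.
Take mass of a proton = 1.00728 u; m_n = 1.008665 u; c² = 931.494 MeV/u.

Σm = 23·m_p + 28·m_n = 23.16744 + 28.242620 = 51.410060 u
The mass defect is 51.410060 − 50.93134 = 0.478720 u.
Converting to energy: 0.478720 u × 931.494 MeV/u = 445.925 MeV
Dividing by A = 51 gives 8.744 MeV per nucleon.

8.74 MeV/nucleon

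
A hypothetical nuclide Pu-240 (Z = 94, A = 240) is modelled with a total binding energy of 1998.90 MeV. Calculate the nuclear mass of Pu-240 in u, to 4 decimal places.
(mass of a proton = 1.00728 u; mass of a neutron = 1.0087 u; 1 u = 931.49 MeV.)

Mass defect = 1998.90 MeV / (931.49 MeV/u) = 2.145917 u
Constituent mass = 94(1.00728) + 146(1.0087) = 241.95452 u
Nuclear mass = 241.95452 − 2.145917 = 239.808603 u ≈ 239.8086 u (to 4 decimal places)

239.8086 u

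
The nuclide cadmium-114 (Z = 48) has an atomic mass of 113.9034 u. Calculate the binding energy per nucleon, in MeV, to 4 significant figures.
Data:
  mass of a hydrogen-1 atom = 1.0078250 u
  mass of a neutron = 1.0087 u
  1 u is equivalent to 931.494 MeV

8.550 MeV/nucleon

Mass of separated nucleons = 48(1.0078250) + 66(1.0087) = 48.3756000 + 66.5742 = 114.9498000 u
Mass defect Δm = 114.9498000 − 113.9034 = 1.0464000 u
E_B = 1.0464000 × 931.494 = 974.715 MeV
Dividing by A = 114 gives 8.550 MeV per nucleon.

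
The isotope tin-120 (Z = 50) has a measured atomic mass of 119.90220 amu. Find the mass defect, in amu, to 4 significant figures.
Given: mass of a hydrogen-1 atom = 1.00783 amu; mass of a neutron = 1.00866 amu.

1.096 amu

Z = 50, so N = A − Z = 120 − 50 = 70.
Mass of separated nucleons = 50(1.00783) + 70(1.00866) = 50.39150 + 70.60620 = 120.99770 amu
Mass defect Δm = 120.99770 − 119.90220 = 1.09550 amu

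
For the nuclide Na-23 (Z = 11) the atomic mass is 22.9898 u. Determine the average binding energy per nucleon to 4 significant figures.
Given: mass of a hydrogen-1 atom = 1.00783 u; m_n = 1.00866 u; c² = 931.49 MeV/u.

Z = 11, so N = A − Z = 23 − 11 = 12.
Total constituent mass: 11 × 1.00783 + 12 × 1.00866 = 23.19005 u
Δm = 23.19005 − 22.9898 = 0.20025 u
E_B = 0.20025 × 931.49 = 186.531 MeV
BE/A = 186.531 MeV / 23 = 8.110 MeV/nucleon

8.110 MeV/nucleon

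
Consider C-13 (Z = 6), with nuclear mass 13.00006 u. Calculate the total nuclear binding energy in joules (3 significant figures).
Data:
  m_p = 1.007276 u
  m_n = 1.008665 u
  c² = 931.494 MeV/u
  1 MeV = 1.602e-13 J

With 6 protons and 7 neutrons (A = 13):
Σm = 6·m_p + 7·m_n = 6.043656 + 7.060655 = 13.104311 u
Δm = 13.104311 − 13.00006 = 0.104251 u
Binding energy = Δm·c² = 0.104251 × 931.494 MeV/u = 97.1092 MeV
In joules: 97.1092 MeV × 1.602e-13 J/MeV = 1.5557e-11 J

1.56e-11 J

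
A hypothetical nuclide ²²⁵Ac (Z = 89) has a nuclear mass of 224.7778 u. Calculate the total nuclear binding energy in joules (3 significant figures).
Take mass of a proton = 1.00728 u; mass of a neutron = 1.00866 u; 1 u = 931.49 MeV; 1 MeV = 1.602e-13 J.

With 89 protons and 136 neutrons (A = 225):
Mass of separated nucleons = 89(1.00728) + 136(1.00866) = 89.64792 + 137.17776 = 226.82568 u
The mass defect is 226.82568 − 224.7778 = 2.04788 u.
E_B = 2.04788 × 931.49 = 1907.58 MeV
In joules: 1907.58 MeV × 1.602e-13 J/MeV = 3.0559e-10 J

3.06e-10 J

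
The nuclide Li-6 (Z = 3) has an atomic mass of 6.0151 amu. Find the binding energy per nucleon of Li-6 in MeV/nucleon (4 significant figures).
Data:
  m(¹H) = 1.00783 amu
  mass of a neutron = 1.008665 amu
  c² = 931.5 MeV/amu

The nucleus contains 3 protons and 6 − 3 = 3 neutrons.
Mass of separated nucleons = 3(1.00783) + 3(1.008665) = 3.02349 + 3.025995 = 6.049485 amu
Δm = 6.049485 − 6.0151 = 0.034385 amu
Binding energy = Δm·c² = 0.034385 × 931.5 MeV/amu = 32.0296 MeV
Per nucleon: 32.0296 / 6 = 5.338 MeV

5.338 MeV/nucleon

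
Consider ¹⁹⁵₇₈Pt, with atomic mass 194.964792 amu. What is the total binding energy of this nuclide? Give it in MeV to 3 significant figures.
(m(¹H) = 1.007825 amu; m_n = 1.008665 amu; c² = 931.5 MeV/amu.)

With 78 protons and 117 neutrons (A = 195):
Σm = 78·m(¹H) + 117·m_n = 78.610350 + 118.013805 = 196.624155 amu
Mass defect Δm = 196.624155 − 194.964792 = 1.659363 amu
E_B = 1.659363 × 931.5 = 1545.70 MeV

1550 MeV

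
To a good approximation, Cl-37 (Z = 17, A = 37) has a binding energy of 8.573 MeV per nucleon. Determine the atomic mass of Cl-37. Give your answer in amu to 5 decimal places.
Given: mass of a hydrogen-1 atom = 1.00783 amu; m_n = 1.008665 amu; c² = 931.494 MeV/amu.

36.96588 amu

Total binding energy = 37 × 8.573 = 317.201 MeV
Mass defect = 317.201 MeV / (931.494 MeV/amu) = 0.3405293 amu
Constituent mass = 17(1.00783) + 20(1.008665) = 37.306410 amu
Atomic mass = 37.306410 − 0.3405293 = 36.9658807 amu ≈ 36.96588 amu (to 5 decimal places)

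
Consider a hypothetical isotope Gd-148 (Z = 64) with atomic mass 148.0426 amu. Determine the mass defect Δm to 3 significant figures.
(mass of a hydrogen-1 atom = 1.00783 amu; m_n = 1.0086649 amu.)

The nucleus contains 64 protons and 148 − 64 = 84 neutrons.
Mass of separated nucleons = 64(1.00783) + 84(1.0086649) = 64.50112 + 84.7278516 = 149.2289716 amu
The mass defect is 149.2289716 − 148.0426 = 1.1863716 amu.

1.19 amu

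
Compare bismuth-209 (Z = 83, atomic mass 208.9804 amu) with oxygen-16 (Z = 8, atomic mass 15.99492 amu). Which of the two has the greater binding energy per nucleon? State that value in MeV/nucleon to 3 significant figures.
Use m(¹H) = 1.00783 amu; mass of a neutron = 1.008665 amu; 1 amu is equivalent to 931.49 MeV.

oxygen-16; 7.98 MeV/nucleon

bismuth-209: Σm = 83(1.00783) + 126(1.008665) = 210.741680 amu; Δm = 1.761280 amu; E_B = 1640.6 MeV; E_B/A = 7.850 MeV
oxygen-16: Σm = 8(1.00783) + 8(1.008665) = 16.131960 amu; Δm = 0.137040 amu; E_B = 127.65 MeV; E_B/A = 7.978 MeV
oxygen-16 has the higher binding energy per nucleon, so it is the more tightly bound nucleus.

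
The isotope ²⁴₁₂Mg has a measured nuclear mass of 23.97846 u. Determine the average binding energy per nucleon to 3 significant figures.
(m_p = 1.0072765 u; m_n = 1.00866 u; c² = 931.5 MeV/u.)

8.26 MeV/nucleon

The nucleus contains 12 protons and 24 − 12 = 12 neutrons.
Mass of separated nucleons = 12(1.0072765) + 12(1.00866) = 12.0873180 + 12.10392 = 24.1912380 u
The mass defect is 24.1912380 − 23.97846 = 0.2127780 u.
Converting to energy: 0.2127780 u × 931.5 MeV/u = 198.203 MeV
Per nucleon: 198.203 / 24 = 8.258 MeV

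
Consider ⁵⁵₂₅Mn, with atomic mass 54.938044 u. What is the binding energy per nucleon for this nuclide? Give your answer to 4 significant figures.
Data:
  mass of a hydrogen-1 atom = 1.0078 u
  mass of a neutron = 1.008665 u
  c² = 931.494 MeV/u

Z = 25, so N = A − Z = 55 − 25 = 30.
Mass of separated nucleons = 25(1.0078) + 30(1.008665) = 25.1950 + 30.259950 = 55.454950 u
Δm = 55.454950 − 54.938044 = 0.516906 u
Binding energy = Δm·c² = 0.516906 × 931.494 MeV/u = 481.495 MeV
Per nucleon: 481.495 / 55 = 8.754 MeV

8.754 MeV/nucleon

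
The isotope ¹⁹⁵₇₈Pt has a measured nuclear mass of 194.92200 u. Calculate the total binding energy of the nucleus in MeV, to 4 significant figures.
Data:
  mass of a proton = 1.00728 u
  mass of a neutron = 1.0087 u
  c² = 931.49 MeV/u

1550 MeV

Total constituent mass: 78 × 1.00728 + 117 × 1.0087 = 196.58574 u
Δm = 196.58574 − 194.92200 = 1.66374 u
Binding energy = Δm·c² = 1.66374 × 931.49 MeV/u = 1549.76 MeV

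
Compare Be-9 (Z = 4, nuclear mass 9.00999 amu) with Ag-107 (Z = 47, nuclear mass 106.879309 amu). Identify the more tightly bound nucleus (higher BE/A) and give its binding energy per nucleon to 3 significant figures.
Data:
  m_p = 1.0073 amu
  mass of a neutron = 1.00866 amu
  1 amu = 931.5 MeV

Ag-107; 8.56 MeV/nucleon

Be-9: Σm = 4(1.0073) + 5(1.00866) = 9.07250 amu; Δm = 0.06251 amu; E_B = 58.228 MeV; E_B/A = 6.470 MeV
Ag-107: Σm = 47(1.0073) + 60(1.00866) = 107.86270 amu; Δm = 0.983391 amu; E_B = 916.03 MeV; E_B/A = 8.561 MeV
Ag-107 has the higher binding energy per nucleon, so it is the more tightly bound nucleus.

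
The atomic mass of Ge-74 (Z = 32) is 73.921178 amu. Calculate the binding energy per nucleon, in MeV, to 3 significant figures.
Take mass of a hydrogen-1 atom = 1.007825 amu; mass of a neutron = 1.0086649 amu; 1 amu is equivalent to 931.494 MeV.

8.73 MeV/nucleon

Total constituent mass: 32 × 1.007825 + 42 × 1.0086649 = 74.6143258 amu
The mass defect is 74.6143258 − 73.921178 = 0.6931478 amu.
Binding energy = Δm·c² = 0.6931478 × 931.494 MeV/amu = 645.663 MeV
BE/A = 645.663 MeV / 74 = 8.725 MeV/nucleon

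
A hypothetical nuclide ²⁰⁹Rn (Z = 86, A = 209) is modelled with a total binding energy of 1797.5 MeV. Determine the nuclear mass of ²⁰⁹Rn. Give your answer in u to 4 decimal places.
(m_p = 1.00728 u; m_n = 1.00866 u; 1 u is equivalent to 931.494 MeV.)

208.7616 u

Mass defect = 1797.5 MeV / (931.494 MeV/u) = 1.929696 u
Constituent mass = 86(1.00728) + 123(1.00866) = 210.69126 u
Nuclear mass = 210.69126 − 1.929696 = 208.761564 u ≈ 208.7616 u (to 4 decimal places)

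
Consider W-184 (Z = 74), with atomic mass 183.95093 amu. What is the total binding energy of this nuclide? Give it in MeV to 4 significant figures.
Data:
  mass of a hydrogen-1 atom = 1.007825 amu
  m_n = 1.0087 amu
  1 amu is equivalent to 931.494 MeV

1477 MeV

Z = 74, so N = A − Z = 184 − 74 = 110.
Total constituent mass: 74 × 1.007825 + 110 × 1.0087 = 185.536050 amu
Mass defect Δm = 185.536050 − 183.95093 = 1.585120 amu
Converting to energy: 1.585120 amu × 931.494 MeV/amu = 1476.53 MeV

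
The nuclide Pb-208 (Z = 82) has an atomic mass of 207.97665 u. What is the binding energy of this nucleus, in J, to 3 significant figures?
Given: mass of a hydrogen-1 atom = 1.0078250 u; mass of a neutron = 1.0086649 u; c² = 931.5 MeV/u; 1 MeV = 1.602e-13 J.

With 82 protons and 126 neutrons (A = 208):
Mass of separated nucleons = 82(1.0078250) + 126(1.0086649) = 82.6416500 + 127.0917774 = 209.7334274 u
Mass defect Δm = 209.7334274 − 207.97665 = 1.7567774 u
E_B = 1.7567774 × 931.5 = 1636.44 MeV
In joules: 1636.44 MeV × 1.602e-13 J/MeV = 2.6216e-10 J

2.62e-10 J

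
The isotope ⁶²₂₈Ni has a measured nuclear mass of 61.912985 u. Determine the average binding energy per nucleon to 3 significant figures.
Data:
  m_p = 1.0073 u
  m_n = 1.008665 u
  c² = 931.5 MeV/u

With 28 protons and 34 neutrons (A = 62):
Σm = 28·m_p + 34·m_n = 28.2044 + 34.294610 = 62.499010 u
Mass defect Δm = 62.499010 − 61.912985 = 0.586025 u
Converting to energy: 0.586025 u × 931.5 MeV/u = 545.8823 MeV
Dividing by A = 62 gives 8.8046 MeV per nucleon.

8.80 MeV/nucleon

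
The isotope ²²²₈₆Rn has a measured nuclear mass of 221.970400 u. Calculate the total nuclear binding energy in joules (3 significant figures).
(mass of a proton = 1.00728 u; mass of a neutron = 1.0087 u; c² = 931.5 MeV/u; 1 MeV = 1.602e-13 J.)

Total constituent mass: 86 × 1.00728 + 136 × 1.0087 = 223.80928 u
Mass defect Δm = 223.80928 − 221.970400 = 1.838880 u
E_B = 1.838880 × 931.5 = 1712.92 MeV
In joules: 1712.92 MeV × 1.602e-13 J/MeV = 2.7441e-10 J

2.74e-10 J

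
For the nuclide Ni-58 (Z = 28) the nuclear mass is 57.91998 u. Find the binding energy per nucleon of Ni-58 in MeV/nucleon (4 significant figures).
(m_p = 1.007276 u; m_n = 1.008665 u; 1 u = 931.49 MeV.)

8.732 MeV/nucleon

The nucleus contains 28 protons and 58 − 28 = 30 neutrons.
Σm = 28·m_p + 30·m_n = 28.203728 + 30.259950 = 58.463678 u
Mass defect Δm = 58.463678 − 57.91998 = 0.543698 u
Converting to energy: 0.543698 u × 931.49 MeV/u = 506.449 MeV
BE/A = 506.449 MeV / 58 = 8.732 MeV/nucleon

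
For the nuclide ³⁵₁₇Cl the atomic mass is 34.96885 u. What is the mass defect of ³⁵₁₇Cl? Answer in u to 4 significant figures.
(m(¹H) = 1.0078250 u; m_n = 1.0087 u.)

0.3208 u

Total constituent mass: 17 × 1.0078250 + 18 × 1.0087 = 35.2896250 u
Mass defect Δm = 35.2896250 − 34.96885 = 0.3207750 u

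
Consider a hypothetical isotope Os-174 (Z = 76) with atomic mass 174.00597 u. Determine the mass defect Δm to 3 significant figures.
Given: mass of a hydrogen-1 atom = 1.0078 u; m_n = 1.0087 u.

1.44 u

Total constituent mass: 76 × 1.0078 + 98 × 1.0087 = 175.4454 u
Δm = 175.4454 − 174.00597 = 1.43943 u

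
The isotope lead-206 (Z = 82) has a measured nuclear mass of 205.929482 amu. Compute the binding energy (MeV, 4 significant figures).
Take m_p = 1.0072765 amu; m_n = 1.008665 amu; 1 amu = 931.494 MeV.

1622 MeV

With 82 protons and 124 neutrons (A = 206):
Total constituent mass: 82 × 1.0072765 + 124 × 1.008665 = 207.6711330 amu
The mass defect is 207.6711330 − 205.929482 = 1.7416510 amu.
Binding energy = Δm·c² = 1.7416510 × 931.494 MeV/amu = 1622.34 MeV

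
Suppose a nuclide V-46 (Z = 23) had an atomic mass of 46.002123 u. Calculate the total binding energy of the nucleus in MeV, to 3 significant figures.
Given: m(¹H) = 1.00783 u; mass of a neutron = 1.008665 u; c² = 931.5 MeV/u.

With 23 protons and 23 neutrons (A = 46):
Total constituent mass: 23 × 1.00783 + 23 × 1.008665 = 46.379385 u
Δm = 46.379385 − 46.002123 = 0.377262 u
Binding energy = Δm·c² = 0.377262 × 931.5 MeV/u = 351.420 MeV

351 MeV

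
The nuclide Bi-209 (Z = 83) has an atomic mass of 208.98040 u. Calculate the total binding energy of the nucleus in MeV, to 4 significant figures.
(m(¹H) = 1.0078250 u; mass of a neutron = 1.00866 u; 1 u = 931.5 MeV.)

1640 MeV

With 83 protons and 126 neutrons (A = 209):
Total constituent mass: 83 × 1.0078250 + 126 × 1.00866 = 210.7406350 u
Δm = 210.7406350 − 208.98040 = 1.7602350 u
Binding energy = Δm·c² = 1.7602350 × 931.5 MeV/u = 1639.66 MeV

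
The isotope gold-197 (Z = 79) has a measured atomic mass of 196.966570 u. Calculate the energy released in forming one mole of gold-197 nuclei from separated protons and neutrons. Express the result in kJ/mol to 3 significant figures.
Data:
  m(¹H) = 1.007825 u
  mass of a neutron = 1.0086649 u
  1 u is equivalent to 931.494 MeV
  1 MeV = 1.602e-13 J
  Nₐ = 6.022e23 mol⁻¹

1.50e+11 kJ/mol

The nucleus contains 79 protons and 197 − 79 = 118 neutrons.
Mass of separated nucleons = 79(1.007825) + 118(1.0086649) = 79.618175 + 119.0224582 = 198.6406332 u
The mass defect is 198.6406332 − 196.966570 = 1.6740632 u.
E_B = 1.6740632 × 931.494 = 1559.38 MeV
Per nucleus in joules: 1559.38 MeV × 1.602e-13 J/MeV = 2.4981e-10 J
Per mole: 2.4981e-10 J × 6.022e23 mol⁻¹ = 1.5044e+14 J/mol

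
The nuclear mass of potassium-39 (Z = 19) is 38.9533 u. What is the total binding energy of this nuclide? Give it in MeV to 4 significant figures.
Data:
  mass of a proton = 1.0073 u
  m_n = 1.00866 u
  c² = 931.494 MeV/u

With 19 protons and 20 neutrons (A = 39):
Σm = 19·m_p + 20·m_n = 19.1387 + 20.17320 = 39.31190 u
The mass defect is 39.31190 − 38.9533 = 0.35860 u.
Converting to energy: 0.35860 u × 931.494 MeV/u = 334.034 MeV

334.0 MeV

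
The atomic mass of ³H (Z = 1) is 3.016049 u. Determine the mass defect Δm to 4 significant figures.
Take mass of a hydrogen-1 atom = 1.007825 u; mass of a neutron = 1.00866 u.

Z = 1, so N = A − Z = 3 − 1 = 2.
Mass of separated nucleons = 1(1.007825) + 2(1.00866) = 1.007825 + 2.01732 = 3.025145 u
Δm = 3.025145 − 3.016049 = 0.009096 u

0.009096 u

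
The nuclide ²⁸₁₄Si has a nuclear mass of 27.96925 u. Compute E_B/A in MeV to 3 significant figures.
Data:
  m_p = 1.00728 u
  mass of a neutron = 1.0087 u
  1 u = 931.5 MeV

8.47 MeV/nucleon

The nucleus contains 14 protons and 28 − 14 = 14 neutrons.
Mass of separated nucleons = 14(1.00728) + 14(1.0087) = 14.10192 + 14.1218 = 28.22372 u
Δm = 28.22372 − 27.96925 = 0.25447 u
Converting to energy: 0.25447 u × 931.5 MeV/u = 237.039 MeV
Dividing by A = 28 gives 8.466 MeV per nucleon.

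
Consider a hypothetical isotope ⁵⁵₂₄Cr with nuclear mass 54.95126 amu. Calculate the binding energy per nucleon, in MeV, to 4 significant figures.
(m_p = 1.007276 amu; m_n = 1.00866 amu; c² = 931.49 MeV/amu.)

Z = 24, so N = A − Z = 55 − 24 = 31.
Mass of separated nucleons = 24(1.007276) + 31(1.00866) = 24.174624 + 31.26846 = 55.443084 amu
Δm = 55.443084 − 54.95126 = 0.491824 amu
Converting to energy: 0.491824 amu × 931.49 MeV/amu = 458.129 MeV
BE/A = 458.129 MeV / 55 = 8.330 MeV/nucleon

8.330 MeV/nucleon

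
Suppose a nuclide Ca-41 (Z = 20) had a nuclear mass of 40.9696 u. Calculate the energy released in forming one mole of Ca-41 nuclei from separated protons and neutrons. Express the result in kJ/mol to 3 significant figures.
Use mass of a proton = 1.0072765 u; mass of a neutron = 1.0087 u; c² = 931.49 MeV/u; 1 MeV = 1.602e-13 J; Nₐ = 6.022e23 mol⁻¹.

3.22e+10 kJ/mol

The nucleus contains 20 protons and 41 − 20 = 21 neutrons.
Σm = 20·m_p + 21·m_n = 20.1455300 + 21.1827 = 41.3282300 u
Mass defect Δm = 41.3282300 − 40.9696 = 0.3586300 u
Converting to energy: 0.3586300 u × 931.49 MeV/u = 334.060 MeV
Per nucleus in joules: 334.060 MeV × 1.602e-13 J/MeV = 5.3516e-11 J
Per mole: 5.3516e-11 J × 6.022e23 mol⁻¹ = 3.2227e+13 J/mol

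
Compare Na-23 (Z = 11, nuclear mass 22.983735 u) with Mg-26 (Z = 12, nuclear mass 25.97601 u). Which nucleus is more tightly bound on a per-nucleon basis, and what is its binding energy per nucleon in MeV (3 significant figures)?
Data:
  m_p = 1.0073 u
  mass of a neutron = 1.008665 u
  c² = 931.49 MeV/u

Na-23: Σm = 11(1.0073) + 12(1.008665) = 23.184280 u; Δm = 0.200545 u; E_B = 186.81 MeV; E_B/A = 8.122 MeV
Mg-26: Σm = 12(1.0073) + 14(1.008665) = 26.208910 u; Δm = 0.232900 u; E_B = 216.94 MeV; E_B/A = 8.344 MeV
Mg-26 has the higher binding energy per nucleon, so it is the more tightly bound nucleus.

Mg-26; 8.34 MeV/nucleon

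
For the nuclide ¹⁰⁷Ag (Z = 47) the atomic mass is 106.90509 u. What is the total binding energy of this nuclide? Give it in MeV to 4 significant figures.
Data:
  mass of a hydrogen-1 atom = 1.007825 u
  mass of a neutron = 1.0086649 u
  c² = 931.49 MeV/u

The nucleus contains 47 protons and 107 − 47 = 60 neutrons.
Mass of separated nucleons = 47(1.007825) + 60(1.0086649) = 47.367775 + 60.5198940 = 107.8876690 u
The mass defect is 107.8876690 − 106.90509 = 0.9825790 u.
Binding energy = Δm·c² = 0.9825790 × 931.49 MeV/u = 915.263 MeV

915.3 MeV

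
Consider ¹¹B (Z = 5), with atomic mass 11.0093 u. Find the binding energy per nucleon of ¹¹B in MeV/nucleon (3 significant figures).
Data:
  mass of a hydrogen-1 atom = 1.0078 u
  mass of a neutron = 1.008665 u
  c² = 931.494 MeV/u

With 5 protons and 6 neutrons (A = 11):
Mass of separated nucleons = 5(1.0078) + 6(1.008665) = 5.0390 + 6.051990 = 11.090990 u
Δm = 11.090990 − 11.0093 = 0.081690 u
Converting to energy: 0.081690 u × 931.494 MeV/u = 76.0937 MeV
Per nucleon: 76.0937 / 11 = 6.918 MeV

6.92 MeV/nucleon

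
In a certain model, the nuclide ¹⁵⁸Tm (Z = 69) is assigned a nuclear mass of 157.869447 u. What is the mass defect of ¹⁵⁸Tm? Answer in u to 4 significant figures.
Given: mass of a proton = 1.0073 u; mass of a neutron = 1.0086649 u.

Z = 69, so N = A − Z = 158 − 69 = 89.
Mass of separated nucleons = 69(1.0073) + 89(1.0086649) = 69.5037 + 89.7711761 = 159.2748761 u
Mass defect Δm = 159.2748761 − 157.869447 = 1.4054291 u

1.405 u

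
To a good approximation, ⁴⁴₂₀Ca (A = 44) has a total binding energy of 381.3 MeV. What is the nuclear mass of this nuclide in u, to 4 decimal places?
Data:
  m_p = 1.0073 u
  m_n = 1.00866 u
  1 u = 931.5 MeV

Mass defect = 381.3 MeV / (931.5 MeV/u) = 0.409340 u
Constituent mass = 20(1.0073) + 24(1.00866) = 44.35384 u
Nuclear mass = 44.35384 − 0.409340 = 43.944500 u ≈ 43.9445 u (to 4 decimal places)

43.9445 u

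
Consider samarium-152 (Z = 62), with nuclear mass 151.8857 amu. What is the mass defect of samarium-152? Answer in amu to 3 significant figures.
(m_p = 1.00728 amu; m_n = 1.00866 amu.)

Mass of separated nucleons = 62(1.00728) + 90(1.00866) = 62.45136 + 90.77940 = 153.23076 amu
Mass defect Δm = 153.23076 − 151.8857 = 1.34506 amu

1.35 amu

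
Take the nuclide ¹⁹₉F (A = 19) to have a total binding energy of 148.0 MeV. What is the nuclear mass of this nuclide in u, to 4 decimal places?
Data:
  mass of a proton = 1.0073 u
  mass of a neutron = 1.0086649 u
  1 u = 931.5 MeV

Mass defect = 148.0 MeV / (931.5 MeV/u) = 0.158884 u
Constituent mass = 9(1.0073) + 10(1.0086649) = 19.1523490 u
Nuclear mass = 19.1523490 − 0.158884 = 18.9934650 u ≈ 18.9935 u (to 4 decimal places)

18.9935 u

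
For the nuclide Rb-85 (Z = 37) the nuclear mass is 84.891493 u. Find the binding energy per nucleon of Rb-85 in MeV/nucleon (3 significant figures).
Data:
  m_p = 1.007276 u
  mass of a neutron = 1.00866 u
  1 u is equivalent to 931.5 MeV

8.69 MeV/nucleon

Total constituent mass: 37 × 1.007276 + 48 × 1.00866 = 85.684892 u
The mass defect is 85.684892 − 84.891493 = 0.793399 u.
Binding energy = Δm·c² = 0.793399 × 931.5 MeV/u = 739.051 MeV
Dividing by A = 85 gives 8.6947 MeV per nucleon.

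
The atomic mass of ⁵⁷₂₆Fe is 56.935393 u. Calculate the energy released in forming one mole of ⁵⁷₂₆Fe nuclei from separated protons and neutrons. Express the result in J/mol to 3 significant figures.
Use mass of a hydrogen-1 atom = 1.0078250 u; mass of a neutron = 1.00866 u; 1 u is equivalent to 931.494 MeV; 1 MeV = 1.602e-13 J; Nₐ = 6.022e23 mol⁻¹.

4.82e+13 J/mol

Total constituent mass: 26 × 1.0078250 + 31 × 1.00866 = 57.4719100 u
Δm = 57.4719100 − 56.935393 = 0.5365170 u
Converting to energy: 0.5365170 u × 931.494 MeV/u = 499.762 MeV
Per nucleus in joules: 499.762 MeV × 1.602e-13 J/MeV = 8.0062e-11 J
Per mole: 8.0062e-11 J × 6.022e23 mol⁻¹ = 4.8213e+13 J/mol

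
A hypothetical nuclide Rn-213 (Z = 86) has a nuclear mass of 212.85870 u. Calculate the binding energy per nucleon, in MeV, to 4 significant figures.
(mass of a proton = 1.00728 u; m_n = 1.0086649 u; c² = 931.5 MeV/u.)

8.168 MeV/nucleon

Z = 86, so N = A − Z = 213 − 86 = 127.
Total constituent mass: 86 × 1.00728 + 127 × 1.0086649 = 214.7265223 u
The mass defect is 214.7265223 − 212.85870 = 1.8678223 u.
Converting to energy: 1.8678223 u × 931.5 MeV/u = 1739.88 MeV
Dividing by A = 213 gives 8.168 MeV per nucleon.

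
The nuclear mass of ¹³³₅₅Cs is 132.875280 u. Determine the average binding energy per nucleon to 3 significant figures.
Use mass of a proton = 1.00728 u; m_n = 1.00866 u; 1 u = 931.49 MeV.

8.41 MeV/nucleon

Z = 55, so N = A − Z = 133 − 55 = 78.
Total constituent mass: 55 × 1.00728 + 78 × 1.00866 = 134.07588 u
The mass defect is 134.07588 − 132.875280 = 1.200600 u.
Binding energy = Δm·c² = 1.200600 × 931.49 MeV/u = 1118.35 MeV
Per nucleon: 1118.35 / 133 = 8.409 MeV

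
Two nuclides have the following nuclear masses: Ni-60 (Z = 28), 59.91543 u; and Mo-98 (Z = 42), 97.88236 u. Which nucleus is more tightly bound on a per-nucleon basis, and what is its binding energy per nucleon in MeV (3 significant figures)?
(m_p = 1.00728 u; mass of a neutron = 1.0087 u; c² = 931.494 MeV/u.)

Ni-60; 8.80 MeV/nucleon

Ni-60: Σm = 28(1.00728) + 32(1.0087) = 60.48224 u; Δm = 0.56681 u; E_B = 527.98 MeV; E_B/A = 8.800 MeV
Mo-98: Σm = 42(1.00728) + 56(1.0087) = 98.79296 u; Δm = 0.91060 u; E_B = 848.22 MeV; E_B/A = 8.655 MeV
Ni-60 has the higher binding energy per nucleon, so it is the more tightly bound nucleus.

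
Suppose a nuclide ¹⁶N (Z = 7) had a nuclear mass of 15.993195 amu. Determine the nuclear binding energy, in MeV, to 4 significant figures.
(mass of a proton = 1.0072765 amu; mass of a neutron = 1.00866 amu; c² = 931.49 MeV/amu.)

Σm = 7·m_p + 9·m_n = 7.0509355 + 9.07794 = 16.1288755 amu
The mass defect is 16.1288755 − 15.993195 = 0.1356805 amu.
E_B = 0.1356805 × 931.49 = 126.385 MeV

126.4 MeV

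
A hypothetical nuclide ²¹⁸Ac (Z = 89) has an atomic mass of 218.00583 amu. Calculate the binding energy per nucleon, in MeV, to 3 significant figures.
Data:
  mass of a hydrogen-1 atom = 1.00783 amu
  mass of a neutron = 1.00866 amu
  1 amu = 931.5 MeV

Total constituent mass: 89 × 1.00783 + 129 × 1.00866 = 219.81401 amu
Δm = 219.81401 − 218.00583 = 1.80818 amu
E_B = 1.80818 × 931.5 = 1684.32 MeV
Per nucleon: 1684.32 / 218 = 7.726 MeV

7.73 MeV/nucleon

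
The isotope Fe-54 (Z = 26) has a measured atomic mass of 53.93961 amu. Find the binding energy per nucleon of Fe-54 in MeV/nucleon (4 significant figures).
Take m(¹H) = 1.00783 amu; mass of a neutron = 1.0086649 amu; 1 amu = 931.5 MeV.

Σm = 26·m(¹H) + 28·m_n = 26.20358 + 28.2426172 = 54.4461972 amu
Mass defect Δm = 54.4461972 − 53.93961 = 0.5065872 amu
E_B = 0.5065872 × 931.5 = 471.886 MeV
BE/A = 471.886 MeV / 54 = 8.739 MeV/nucleon

8.739 MeV/nucleon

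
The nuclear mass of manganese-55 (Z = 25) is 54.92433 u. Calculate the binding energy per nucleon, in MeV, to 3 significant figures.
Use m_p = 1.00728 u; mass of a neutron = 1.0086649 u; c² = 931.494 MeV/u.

8.77 MeV/nucleon

With 25 protons and 30 neutrons (A = 55):
Σm = 25·m_p + 30·m_n = 25.18200 + 30.2599470 = 55.4419470 u
Δm = 55.4419470 − 54.92433 = 0.5176170 u
Converting to energy: 0.5176170 u × 931.494 MeV/u = 482.157 MeV
Dividing by A = 55 gives 8.766 MeV per nucleon.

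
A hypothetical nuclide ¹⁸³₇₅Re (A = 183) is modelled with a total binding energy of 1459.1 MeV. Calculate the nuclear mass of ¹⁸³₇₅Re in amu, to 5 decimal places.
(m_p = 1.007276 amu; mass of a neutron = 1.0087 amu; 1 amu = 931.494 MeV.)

182.91889 amu

Mass defect = 1459.1 MeV / (931.494 MeV/amu) = 1.5664084 amu
Constituent mass = 75(1.007276) + 108(1.0087) = 184.485300 amu
Nuclear mass = 184.485300 − 1.5664084 = 182.9188916 amu ≈ 182.91889 amu (to 5 decimal places)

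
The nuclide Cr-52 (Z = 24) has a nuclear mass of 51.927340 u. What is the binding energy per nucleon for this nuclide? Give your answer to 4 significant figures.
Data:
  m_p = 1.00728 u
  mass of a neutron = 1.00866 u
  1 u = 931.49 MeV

Z = 24, so N = A − Z = 52 − 24 = 28.
Mass of separated nucleons = 24(1.00728) + 28(1.00866) = 24.17472 + 28.24248 = 52.41720 u
The mass defect is 52.41720 − 51.927340 = 0.489860 u.
Binding energy = Δm·c² = 0.489860 × 931.49 MeV/u = 456.300 MeV
Dividing by A = 52 gives 8.775 MeV per nucleon.

8.775 MeV/nucleon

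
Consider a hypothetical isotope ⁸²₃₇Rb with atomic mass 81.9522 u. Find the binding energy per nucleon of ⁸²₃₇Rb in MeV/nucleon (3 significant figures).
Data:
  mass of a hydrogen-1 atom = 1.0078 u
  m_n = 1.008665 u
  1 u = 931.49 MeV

The nucleus contains 37 protons and 82 − 37 = 45 neutrons.
Σm = 37·m(¹H) + 45·m_n = 37.2886 + 45.389925 = 82.678525 u
The mass defect is 82.678525 − 81.9522 = 0.726325 u.
Binding energy = Δm·c² = 0.726325 × 931.49 MeV/u = 676.564 MeV
BE/A = 676.564 MeV / 82 = 8.251 MeV/nucleon

8.25 MeV/nucleon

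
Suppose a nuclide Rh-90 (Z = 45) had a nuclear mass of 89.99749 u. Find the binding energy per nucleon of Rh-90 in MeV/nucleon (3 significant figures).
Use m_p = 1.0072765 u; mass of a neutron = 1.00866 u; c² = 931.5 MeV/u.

7.45 MeV/nucleon

The nucleus contains 45 protons and 90 − 45 = 45 neutrons.
Σm = 45·m_p + 45·m_n = 45.3274425 + 45.38970 = 90.7171425 u
Mass defect Δm = 90.7171425 − 89.99749 = 0.7196525 u
E_B = 0.7196525 × 931.5 = 670.356 MeV
BE/A = 670.356 MeV / 90 = 7.448 MeV/nucleon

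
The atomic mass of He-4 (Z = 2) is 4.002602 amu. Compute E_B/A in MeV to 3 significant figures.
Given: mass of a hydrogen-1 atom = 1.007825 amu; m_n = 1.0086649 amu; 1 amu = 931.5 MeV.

7.07 MeV/nucleon

Total constituent mass: 2 × 1.007825 + 2 × 1.0086649 = 4.0329798 amu
Mass defect Δm = 4.0329798 − 4.002602 = 0.0303778 amu
E_B = 0.0303778 × 931.5 = 28.2969 MeV
Per nucleon: 28.2969 / 4 = 7.074 MeV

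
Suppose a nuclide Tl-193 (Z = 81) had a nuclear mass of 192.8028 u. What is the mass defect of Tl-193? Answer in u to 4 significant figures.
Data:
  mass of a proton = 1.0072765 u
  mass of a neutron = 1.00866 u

1.757 u

The nucleus contains 81 protons and 193 − 81 = 112 neutrons.
Total constituent mass: 81 × 1.0072765 + 112 × 1.00866 = 194.5593165 u
Mass defect Δm = 194.5593165 − 192.8028 = 1.7565165 u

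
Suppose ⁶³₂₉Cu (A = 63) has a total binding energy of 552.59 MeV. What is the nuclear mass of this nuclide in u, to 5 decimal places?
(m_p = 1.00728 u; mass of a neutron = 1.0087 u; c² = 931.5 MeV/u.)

62.91369 u

Mass defect = 552.59 MeV / (931.5 MeV/u) = 0.5932260 u
Constituent mass = 29(1.00728) + 34(1.0087) = 63.50692 u
Nuclear mass = 63.50692 − 0.5932260 = 62.9136940 u ≈ 62.91369 u (to 5 decimal places)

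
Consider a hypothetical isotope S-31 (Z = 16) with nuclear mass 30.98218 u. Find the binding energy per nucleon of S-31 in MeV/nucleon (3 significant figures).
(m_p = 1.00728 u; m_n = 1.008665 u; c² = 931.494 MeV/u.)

7.94 MeV/nucleon

With 16 protons and 15 neutrons (A = 31):
Σm = 16·m_p + 15·m_n = 16.11648 + 15.129975 = 31.246455 u
Δm = 31.246455 − 30.98218 = 0.264275 u
Converting to energy: 0.264275 u × 931.494 MeV/u = 246.171 MeV
BE/A = 246.171 MeV / 31 = 7.941 MeV/nucleon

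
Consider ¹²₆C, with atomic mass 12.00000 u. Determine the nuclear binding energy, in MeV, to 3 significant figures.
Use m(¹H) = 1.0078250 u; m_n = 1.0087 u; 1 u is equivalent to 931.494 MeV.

92.4 MeV

Total constituent mass: 6 × 1.0078250 + 6 × 1.0087 = 12.0991500 u
Δm = 12.0991500 − 12.00000 = 0.0991500 u
E_B = 0.0991500 × 931.494 = 92.3576 MeV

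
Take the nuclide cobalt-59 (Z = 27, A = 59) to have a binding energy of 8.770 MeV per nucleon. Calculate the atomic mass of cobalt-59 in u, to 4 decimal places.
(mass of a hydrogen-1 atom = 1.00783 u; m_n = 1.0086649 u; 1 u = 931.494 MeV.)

58.9332 u

Total binding energy = 59 × 8.770 = 517.430 MeV
Mass defect = 517.430 MeV / (931.494 MeV/u) = 0.555484 u
Constituent mass = 27(1.00783) + 32(1.0086649) = 59.4886868 u
Atomic mass = 59.4886868 − 0.555484 = 58.9332028 u ≈ 58.9332 u (to 4 decimal places)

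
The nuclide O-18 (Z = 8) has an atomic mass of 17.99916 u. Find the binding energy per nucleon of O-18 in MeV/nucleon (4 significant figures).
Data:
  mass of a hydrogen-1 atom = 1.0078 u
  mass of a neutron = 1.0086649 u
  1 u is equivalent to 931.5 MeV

Σm = 8·m(¹H) + 10·m_n = 8.0624 + 10.0866490 = 18.1490490 u
The mass defect is 18.1490490 − 17.99916 = 0.1498890 u.
Converting to energy: 0.1498890 u × 931.5 MeV/u = 139.622 MeV
BE/A = 139.622 MeV / 18 = 7.757 MeV/nucleon

7.757 MeV/nucleon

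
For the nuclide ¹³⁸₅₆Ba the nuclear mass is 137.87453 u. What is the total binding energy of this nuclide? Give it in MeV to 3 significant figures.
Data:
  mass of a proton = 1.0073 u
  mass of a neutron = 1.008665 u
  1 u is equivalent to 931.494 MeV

Z = 56, so N = A − Z = 138 − 56 = 82.
Total constituent mass: 56 × 1.0073 + 82 × 1.008665 = 139.119330 u
Δm = 139.119330 − 137.87453 = 1.244800 u
Binding energy = Δm·c² = 1.244800 × 931.494 MeV/u = 1159.52 MeV

1160 MeV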